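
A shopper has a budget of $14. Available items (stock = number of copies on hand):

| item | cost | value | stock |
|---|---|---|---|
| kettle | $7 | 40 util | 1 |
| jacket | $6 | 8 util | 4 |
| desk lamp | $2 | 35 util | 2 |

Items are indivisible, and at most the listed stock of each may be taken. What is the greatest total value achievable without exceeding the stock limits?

Top feasible selections:
- 1×kettle + 2×desk lamp: cost 11, value 110
- 1×jacket + 2×desk lamp: cost 10, value 78
- 1×kettle + 1×desk lamp: cost 9, value 75
Best: 110 util.

110 util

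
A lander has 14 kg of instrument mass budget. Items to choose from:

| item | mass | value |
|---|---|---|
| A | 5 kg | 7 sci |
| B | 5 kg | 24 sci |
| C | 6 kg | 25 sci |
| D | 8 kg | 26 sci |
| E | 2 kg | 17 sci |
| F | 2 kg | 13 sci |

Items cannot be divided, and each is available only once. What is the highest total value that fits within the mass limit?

Check high-value combinations within 14 kg:
- B+C+E: mass 5+6+2=13, value 24+25+17=66
- B+C+F: mass 5+6+2=13, value 24+25+13=62
- A+B+E+F: mass 5+5+2+2=14, value 7+24+17+13=61
- D+E+F: mass 8+2+2=12, value 26+17+13=56
Best: 66 sci.

66 sci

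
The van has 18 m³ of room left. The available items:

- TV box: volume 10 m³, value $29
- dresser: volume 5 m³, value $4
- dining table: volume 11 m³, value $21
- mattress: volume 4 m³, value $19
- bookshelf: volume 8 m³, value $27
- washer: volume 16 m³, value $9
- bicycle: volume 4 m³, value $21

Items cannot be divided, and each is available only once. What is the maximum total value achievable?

Check high-value combinations within 18 m³:
- TV box+mattress+bicycle: volume 10+4+4=18, value 29+19+21=69
- mattress+bookshelf+bicycle: volume 4+8+4=16, value 19+27+21=67
- TV box+bookshelf: volume 10+8=18, value 29+27=56
- dresser+bookshelf+bicycle: volume 5+8+4=17, value 4+27+21=52
- TV box+bicycle: volume 10+4=14, value 29+21=50
Best: $69.

$69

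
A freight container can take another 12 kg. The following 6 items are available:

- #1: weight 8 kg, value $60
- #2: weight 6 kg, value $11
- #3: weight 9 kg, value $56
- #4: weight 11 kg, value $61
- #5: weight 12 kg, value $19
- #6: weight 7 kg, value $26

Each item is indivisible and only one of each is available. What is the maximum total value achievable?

$61

This is a 0/1 knapsack; check combinations near the capacity.
- #4: weight 11, value 61
- #1: weight 8, value 60
- #3: weight 9, value 56
Best: $61.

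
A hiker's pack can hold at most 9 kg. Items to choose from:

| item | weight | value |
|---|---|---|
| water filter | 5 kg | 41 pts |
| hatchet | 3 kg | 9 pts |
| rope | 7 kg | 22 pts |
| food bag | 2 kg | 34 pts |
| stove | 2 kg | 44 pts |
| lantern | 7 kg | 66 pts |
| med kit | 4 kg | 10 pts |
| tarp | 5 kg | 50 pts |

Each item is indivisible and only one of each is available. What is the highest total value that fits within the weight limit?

Check high-value combinations within 9 kg:
- food bag+stove+tarp: weight 2+2+5=9, value 34+44+50=128
- water filter+food bag+stove: weight 5+2+2=9, value 41+34+44=119
- stove+lantern: weight 2+7=9, value 44+66=110
Best: 128 pts.

128 pts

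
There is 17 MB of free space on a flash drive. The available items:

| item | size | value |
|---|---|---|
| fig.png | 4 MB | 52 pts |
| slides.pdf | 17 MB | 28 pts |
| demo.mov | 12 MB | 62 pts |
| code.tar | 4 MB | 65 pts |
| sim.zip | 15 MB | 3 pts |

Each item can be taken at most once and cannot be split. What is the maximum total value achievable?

This is a 0/1 knapsack; check combinations near the capacity.
- demo.mov+code.tar: size 12+4=16, value 62+65=127
- fig.png+code.tar: size 4+4=8, value 52+65=117
- fig.png+demo.mov: size 4+12=16, value 52+62=114
- code.tar: size 4, value 65
- demo.mov: size 12, value 62
Best: 127 pts.

127 pts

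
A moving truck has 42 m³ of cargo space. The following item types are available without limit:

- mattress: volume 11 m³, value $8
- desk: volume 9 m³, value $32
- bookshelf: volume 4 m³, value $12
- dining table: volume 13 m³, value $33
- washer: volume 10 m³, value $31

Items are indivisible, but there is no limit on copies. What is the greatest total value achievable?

$140

Best value-per-unit is desk at 32/9; filling with it alone gives 4×32 = 128.
Optimal mix: 4×desk + 1×bookshelf → volume 40, value 140.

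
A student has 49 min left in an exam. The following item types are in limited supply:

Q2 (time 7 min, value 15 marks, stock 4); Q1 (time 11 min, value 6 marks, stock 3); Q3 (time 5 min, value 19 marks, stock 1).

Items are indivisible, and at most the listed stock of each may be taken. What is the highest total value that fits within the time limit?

85 marks

Top feasible selections:
- 4×Q2 + 1×Q1 + 1×Q3: time 44, value 85
- 4×Q2 + 1×Q3: time 33, value 79
- 3×Q2 + 2×Q1 + 1×Q3: time 48, value 76
Best: 85 marks.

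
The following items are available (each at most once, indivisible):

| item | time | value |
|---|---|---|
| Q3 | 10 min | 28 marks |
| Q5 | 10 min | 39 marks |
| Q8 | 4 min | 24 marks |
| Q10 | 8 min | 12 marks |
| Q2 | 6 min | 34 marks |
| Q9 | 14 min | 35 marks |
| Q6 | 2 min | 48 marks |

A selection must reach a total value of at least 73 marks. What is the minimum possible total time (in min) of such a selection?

8

Subsets with value ≥ 73, sorted by total time:
- Q2+Q6: time 8, value 82
- Q8+Q2+Q6: time 12, value 106
- Q5+Q6: time 12, value 87
- Q3+Q6: time 12, value 76
Minimum time: 8 min.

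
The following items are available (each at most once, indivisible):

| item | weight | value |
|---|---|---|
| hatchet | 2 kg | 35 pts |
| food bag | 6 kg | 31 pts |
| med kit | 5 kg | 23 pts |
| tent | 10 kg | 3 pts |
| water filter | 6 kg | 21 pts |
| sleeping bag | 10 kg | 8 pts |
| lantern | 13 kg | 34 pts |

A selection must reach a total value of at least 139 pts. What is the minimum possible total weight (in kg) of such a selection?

32

Subsets with value ≥ 139, sorted by total weight:
- hatchet+food bag+med kit+water filter+lantern: weight 32, value 144
- hatchet+food bag+med kit+water filter+sleeping bag+lantern: weight 42, value 152
- hatchet+food bag+med kit+tent+water filter+lantern: weight 42, value 147
- hatchet+food bag+med kit+tent+water filter+sleeping bag+lantern: weight 52, value 155
Minimum weight: 32 kg.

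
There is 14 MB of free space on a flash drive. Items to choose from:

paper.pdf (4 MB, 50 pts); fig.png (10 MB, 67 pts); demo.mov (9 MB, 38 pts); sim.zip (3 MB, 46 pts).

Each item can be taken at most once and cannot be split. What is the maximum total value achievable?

117 pts

This is a 0/1 knapsack; check combinations near the capacity.
- paper.pdf+fig.png: size 4+10=14, value 50+67=117
- fig.png+sim.zip: size 10+3=13, value 67+46=113
- paper.pdf+sim.zip: size 4+3=7, value 50+46=96
- paper.pdf+demo.mov: size 4+9=13, value 50+38=88
- demo.mov+sim.zip: size 9+3=12, value 38+46=84
Best: 117 pts.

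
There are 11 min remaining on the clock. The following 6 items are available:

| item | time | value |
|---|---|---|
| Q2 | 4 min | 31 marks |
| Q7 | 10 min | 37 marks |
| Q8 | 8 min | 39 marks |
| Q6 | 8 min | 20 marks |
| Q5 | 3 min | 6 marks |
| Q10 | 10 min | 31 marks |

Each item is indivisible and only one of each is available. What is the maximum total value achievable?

45 marks

Check high-value combinations within 11 min:
- Q8+Q5: time 8+3=11, value 39+6=45
- Q8: time 8, value 39
- Q2+Q5: time 4+3=7, value 31+6=37
- Q7: time 10, value 37
Best: 45 marks.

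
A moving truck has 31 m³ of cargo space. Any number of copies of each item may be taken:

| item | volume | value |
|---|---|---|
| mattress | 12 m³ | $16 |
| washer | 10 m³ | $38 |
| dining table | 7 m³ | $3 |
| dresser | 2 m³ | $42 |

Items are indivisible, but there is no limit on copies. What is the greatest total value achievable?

Best value-per-unit is dresser at 42/2, and filling with it alone uses volume 15×2=30. No mix of the others beats 15×42 = 630.

$630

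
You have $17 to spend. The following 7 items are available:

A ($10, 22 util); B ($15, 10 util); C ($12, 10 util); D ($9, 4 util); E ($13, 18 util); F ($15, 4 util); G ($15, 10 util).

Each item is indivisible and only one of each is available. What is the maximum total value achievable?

This is a 0/1 knapsack; check combinations near the capacity.
- A: cost 10, value 22
- E: cost 13, value 18
- C: cost 12, value 10
- B: cost 15, value 10
Best: 22 util.

22 util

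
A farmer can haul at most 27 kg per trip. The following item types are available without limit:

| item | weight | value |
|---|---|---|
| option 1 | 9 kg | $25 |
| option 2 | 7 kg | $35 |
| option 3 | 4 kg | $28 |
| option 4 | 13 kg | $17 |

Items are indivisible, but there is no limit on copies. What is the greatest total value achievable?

Best value-per-unit is option 3 at 28/4; filling with it alone gives 6×28 = 168.
Optimal mix: 1×option 2 + 5×option 3 → weight 27, value 175.

$175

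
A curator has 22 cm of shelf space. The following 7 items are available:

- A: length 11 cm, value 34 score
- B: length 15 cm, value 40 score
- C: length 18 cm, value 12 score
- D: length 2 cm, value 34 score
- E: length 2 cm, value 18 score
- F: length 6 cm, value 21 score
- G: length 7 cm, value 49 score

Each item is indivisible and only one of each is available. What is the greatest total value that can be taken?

This is a 0/1 knapsack; check combinations near the capacity.
- A+D+E+G: length 11+2+2+7=22, value 34+34+18+49=135
- D+E+F+G: length 2+2+6+7=17, value 34+18+21+49=122
- A+D+G: length 11+2+7=20, value 34+34+49=117
- A+D+E+F: length 11+2+2+6=21, value 34+34+18+21=107
- D+F+G: length 2+6+7=15, value 34+21+49=104
Best: 135 score.

135 score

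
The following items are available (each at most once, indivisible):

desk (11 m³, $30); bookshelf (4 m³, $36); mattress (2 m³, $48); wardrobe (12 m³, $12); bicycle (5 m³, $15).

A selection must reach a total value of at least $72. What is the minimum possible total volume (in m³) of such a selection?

Subsets with value ≥ 72, sorted by total volume:
- bookshelf+mattress: volume 6, value 84
- bookshelf+mattress+bicycle: volume 11, value 99
- desk+mattress: volume 13, value 78
Minimum volume: 6 m³.

6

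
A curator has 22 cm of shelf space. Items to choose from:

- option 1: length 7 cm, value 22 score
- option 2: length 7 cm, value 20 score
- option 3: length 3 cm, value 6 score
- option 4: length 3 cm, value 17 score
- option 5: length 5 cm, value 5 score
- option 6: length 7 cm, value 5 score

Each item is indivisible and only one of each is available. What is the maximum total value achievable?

Check high-value combinations within 22 cm:
- option 1+option 2+option 3+option 4: length 7+7+3+3=20, value 22+20+6+17=65
- option 1+option 2+option 4+option 5: length 7+7+3+5=22, value 22+20+17+5=64
- option 1+option 2+option 4: length 7+7+3=17, value 22+20+17=59
Best: 65 score.

65 score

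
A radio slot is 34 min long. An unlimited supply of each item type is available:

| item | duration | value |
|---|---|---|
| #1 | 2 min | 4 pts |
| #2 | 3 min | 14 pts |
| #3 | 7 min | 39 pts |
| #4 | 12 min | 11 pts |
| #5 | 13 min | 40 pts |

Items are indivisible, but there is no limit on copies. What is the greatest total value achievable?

Best value-per-unit is #3 at 39/7; filling with it alone gives 4×39 = 156.
Optimal mix: 2×#2 + 4×#3 → duration 34, value 184.

184 pts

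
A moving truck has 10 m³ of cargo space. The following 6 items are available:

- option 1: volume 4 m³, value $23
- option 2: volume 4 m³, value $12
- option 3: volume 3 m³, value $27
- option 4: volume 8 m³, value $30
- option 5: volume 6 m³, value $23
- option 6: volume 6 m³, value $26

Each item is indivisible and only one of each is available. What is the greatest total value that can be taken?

Check high-value combinations within 10 m³:
- option 3+option 6: volume 3+6=9, value 27+26=53
- option 1+option 3: volume 4+3=7, value 23+27=50
- option 3+option 5: volume 3+6=9, value 27+23=50
- option 1+option 6: volume 4+6=10, value 23+26=49
- option 1+option 5: volume 4+6=10, value 23+23=46
Best: $53.

$53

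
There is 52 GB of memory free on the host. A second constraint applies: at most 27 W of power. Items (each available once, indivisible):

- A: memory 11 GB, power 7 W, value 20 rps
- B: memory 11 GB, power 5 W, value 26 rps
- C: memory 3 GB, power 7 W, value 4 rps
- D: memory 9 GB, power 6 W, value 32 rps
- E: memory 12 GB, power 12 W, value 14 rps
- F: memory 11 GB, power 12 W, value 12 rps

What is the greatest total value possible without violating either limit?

Feasible sets respecting both limits:
- A+B+C+D: memory 34, power 25, value 82
- A+B+D: memory 31, power 18, value 78
- B+D+E: memory 32, power 23, value 72
- B+D+F: memory 31, power 23, value 70
Best: 82 rps.

82 rps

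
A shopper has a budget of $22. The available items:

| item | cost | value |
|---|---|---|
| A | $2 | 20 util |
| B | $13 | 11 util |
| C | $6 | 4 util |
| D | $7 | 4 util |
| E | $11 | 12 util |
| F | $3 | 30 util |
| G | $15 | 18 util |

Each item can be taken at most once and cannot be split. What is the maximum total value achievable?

Check high-value combinations within $22:
- A+F+G: cost 2+3+15=20, value 20+30+18=68
- A+C+E+F: cost 2+6+11+3=22, value 20+4+12+30=66
- A+E+F: cost 2+11+3=16, value 20+12+30=62
- A+B+F: cost 2+13+3=18, value 20+11+30=61
Best: 68 util.

68 util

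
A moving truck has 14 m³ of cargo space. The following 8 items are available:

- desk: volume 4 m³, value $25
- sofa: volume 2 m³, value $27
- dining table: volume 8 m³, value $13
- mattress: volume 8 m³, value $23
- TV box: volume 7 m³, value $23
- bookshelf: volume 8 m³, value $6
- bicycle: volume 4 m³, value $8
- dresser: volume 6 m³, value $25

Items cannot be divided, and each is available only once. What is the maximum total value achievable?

This is a 0/1 knapsack; check combinations near the capacity.
- desk+sofa+dresser: volume 4+2+6=12, value 25+27+25=77
- desk+sofa+TV box: volume 4+2+7=13, value 25+27+23=75
- desk+sofa+mattress: volume 4+2+8=14, value 25+27+23=75
- desk+sofa+dining table: volume 4+2+8=14, value 25+27+13=65
- desk+sofa+bicycle: volume 4+2+4=10, value 25+27+8=60
Best: $77.

$77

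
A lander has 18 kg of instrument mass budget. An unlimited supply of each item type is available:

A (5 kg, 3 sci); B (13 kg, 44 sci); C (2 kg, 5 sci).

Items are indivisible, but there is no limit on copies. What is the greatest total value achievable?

54 sci

Best value-per-unit is B at 44/13; filling with it alone gives 1×44 = 44.
Optimal mix: 1×B + 2×C → mass 17, value 54.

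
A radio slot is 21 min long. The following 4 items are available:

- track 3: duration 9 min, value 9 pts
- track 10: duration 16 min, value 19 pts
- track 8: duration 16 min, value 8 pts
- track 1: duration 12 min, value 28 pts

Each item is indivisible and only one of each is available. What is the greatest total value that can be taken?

Check high-value combinations within 21 min:
- track 3+track 1: duration 9+12=21, value 9+28=37
- track 1: duration 12, value 28
- track 10: duration 16, value 19
Best: 37 pts.

37 pts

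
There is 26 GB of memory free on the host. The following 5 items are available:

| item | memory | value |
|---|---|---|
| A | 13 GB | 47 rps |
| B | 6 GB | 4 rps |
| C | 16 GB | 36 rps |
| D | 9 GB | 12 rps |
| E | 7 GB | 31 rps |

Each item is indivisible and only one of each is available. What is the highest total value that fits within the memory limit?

This is a 0/1 knapsack; check combinations near the capacity.
- A+B+E: memory 13+6+7=26, value 47+4+31=82
- A+E: memory 13+7=20, value 47+31=78
- C+E: memory 16+7=23, value 36+31=67
- A+D: memory 13+9=22, value 47+12=59
- A+B: memory 13+6=19, value 47+4=51
Best: 82 rps.

82 rps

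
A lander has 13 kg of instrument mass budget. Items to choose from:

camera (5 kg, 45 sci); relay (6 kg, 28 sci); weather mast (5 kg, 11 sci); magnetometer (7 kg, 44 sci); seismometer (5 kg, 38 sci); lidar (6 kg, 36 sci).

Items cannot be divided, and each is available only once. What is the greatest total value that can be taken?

Check high-value combinations within 13 kg:
- camera+magnetometer: mass 5+7=12, value 45+44=89
- camera+seismometer: mass 5+5=10, value 45+38=83
- magnetometer+seismometer: mass 7+5=12, value 44+38=82
Best: 89 sci.

89 sci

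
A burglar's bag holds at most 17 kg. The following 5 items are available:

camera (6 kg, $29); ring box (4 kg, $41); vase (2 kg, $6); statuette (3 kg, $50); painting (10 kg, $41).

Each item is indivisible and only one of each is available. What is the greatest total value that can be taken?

$132

Check high-value combinations within 17 kg:
- ring box+statuette+painting: weight 4+3+10=17, value 41+50+41=132
- camera+ring box+vase+statuette: weight 6+4+2+3=15, value 29+41+6+50=126
- camera+ring box+statuette: weight 6+4+3=13, value 29+41+50=120
Best: $132.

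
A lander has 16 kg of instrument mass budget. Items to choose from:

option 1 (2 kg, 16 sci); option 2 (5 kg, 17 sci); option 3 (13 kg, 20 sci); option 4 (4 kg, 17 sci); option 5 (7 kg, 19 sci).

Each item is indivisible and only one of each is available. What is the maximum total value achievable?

Check high-value combinations within 16 kg:
- option 2+option 4+option 5: mass 5+4+7=16, value 17+17+19=53
- option 1+option 4+option 5: mass 2+4+7=13, value 16+17+19=52
- option 1+option 2+option 5: mass 2+5+7=14, value 16+17+19=52
Best: 53 sci.

53 sci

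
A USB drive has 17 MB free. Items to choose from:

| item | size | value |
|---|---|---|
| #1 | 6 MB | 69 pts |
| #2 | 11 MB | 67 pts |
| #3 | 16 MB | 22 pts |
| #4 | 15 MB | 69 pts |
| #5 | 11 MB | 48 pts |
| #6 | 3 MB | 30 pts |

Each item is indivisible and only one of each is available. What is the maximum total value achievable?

This is a 0/1 knapsack; check combinations near the capacity.
- #1+#2: size 6+11=17, value 69+67=136
- #1+#5: size 6+11=17, value 69+48=117
- #1+#6: size 6+3=9, value 69+30=99
- #2+#6: size 11+3=14, value 67+30=97
Best: 136 pts.

136 pts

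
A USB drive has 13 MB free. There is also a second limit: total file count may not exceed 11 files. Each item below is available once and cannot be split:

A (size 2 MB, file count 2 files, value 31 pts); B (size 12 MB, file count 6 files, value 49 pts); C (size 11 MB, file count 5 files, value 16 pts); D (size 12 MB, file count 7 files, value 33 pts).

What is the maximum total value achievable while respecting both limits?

49 pts

Feasible sets respecting both limits:
- B: size 12, file count 6, value 49
- A+C: size 13, file count 7, value 47
- D: size 12, file count 7, value 33
- A: size 2, file count 2, value 31
Best: 49 pts.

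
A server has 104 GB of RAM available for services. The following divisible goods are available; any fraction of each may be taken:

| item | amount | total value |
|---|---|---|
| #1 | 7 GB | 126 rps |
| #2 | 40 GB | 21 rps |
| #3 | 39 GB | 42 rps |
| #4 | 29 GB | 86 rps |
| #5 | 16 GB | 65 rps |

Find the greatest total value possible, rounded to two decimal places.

Take in order of value per unit:
- #1 (126/7 per unit): all 7 → value 126, running total 126.00
- #5 (65/16 per unit): all 16 → value 65, running total 191.00
- #4 (86/29 per unit): all 29 → value 86, running total 277.00
- #3 (42/39 per unit): all 39 → value 42, running total 319.00
- #2 (21/40 per unit): 13 of 40 → value 13×21/40 = 6.8250, running total 325.83
Total 325.83.

325.83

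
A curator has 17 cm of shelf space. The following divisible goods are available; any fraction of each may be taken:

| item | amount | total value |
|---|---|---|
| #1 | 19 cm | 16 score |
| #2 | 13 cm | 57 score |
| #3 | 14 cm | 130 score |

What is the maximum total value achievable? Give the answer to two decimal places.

143.15

Take in order of value per unit:
- #3 (130/14 per unit): all 14 → value 130, running total 130.00
- #2 (57/13 per unit): 3 of 13 → value 3×57/13 = 13.1538, running total 143.15
Total 143.15.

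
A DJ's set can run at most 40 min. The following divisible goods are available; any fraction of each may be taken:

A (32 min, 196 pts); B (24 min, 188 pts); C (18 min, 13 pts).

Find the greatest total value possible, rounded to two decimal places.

Take in order of value per unit:
- B (188/24 per unit): all 24 → value 188, running total 188.00
- A (196/32 per unit): 16 of 32 → value 16×196/32 = 98.0000, running total 286.00
Total 286.00.

286.00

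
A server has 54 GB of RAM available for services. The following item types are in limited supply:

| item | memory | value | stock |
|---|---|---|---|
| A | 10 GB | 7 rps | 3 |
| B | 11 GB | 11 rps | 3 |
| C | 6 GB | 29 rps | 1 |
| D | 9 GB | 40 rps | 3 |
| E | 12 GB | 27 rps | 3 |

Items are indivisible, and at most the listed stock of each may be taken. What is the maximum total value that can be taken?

176 rps

Top feasible selections:
- 1×C + 3×D + 1×E: memory 45, value 176
- 3×D + 2×E: memory 51, value 174
- 1×A + 1×B + 1×C + 3×D: memory 54, value 167
- 1×C + 2×D + 2×E: memory 48, value 163
Best: 176 rps.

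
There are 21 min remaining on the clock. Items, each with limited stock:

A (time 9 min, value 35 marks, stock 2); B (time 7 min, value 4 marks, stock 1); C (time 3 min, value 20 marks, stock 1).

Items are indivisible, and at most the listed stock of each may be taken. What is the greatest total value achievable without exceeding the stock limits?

Best selections within time 21 and stock limits:
- 2×A + 1×C: time 21, value 90
- 2×A: time 18, value 70
- 1×A + 1×B + 1×C: time 19, value 59
- 1×A + 1×C: time 12, value 55
Best: 90 marks.

90 marks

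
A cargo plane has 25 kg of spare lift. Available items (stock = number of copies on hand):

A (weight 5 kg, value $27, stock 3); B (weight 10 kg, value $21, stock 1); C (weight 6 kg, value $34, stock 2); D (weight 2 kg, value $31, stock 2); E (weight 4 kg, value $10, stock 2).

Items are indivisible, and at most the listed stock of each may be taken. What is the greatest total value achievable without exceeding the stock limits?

Top feasible selections:
- 3×A + 1×C + 2×D: weight 25, value 177
- 1×A + 2×C + 2×D + 1×E: weight 25, value 167
- 2×A + 1×C + 2×D + 1×E: weight 24, value 160
Best: $177.

$177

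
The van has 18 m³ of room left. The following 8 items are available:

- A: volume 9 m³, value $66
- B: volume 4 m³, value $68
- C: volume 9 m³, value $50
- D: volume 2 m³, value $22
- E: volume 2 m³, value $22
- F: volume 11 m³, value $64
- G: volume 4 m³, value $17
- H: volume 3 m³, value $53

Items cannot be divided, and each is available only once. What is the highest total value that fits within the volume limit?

$209

Check high-value combinations within 18 m³:
- A+B+D+H: volume 9+4+2+3=18, value 66+68+22+53=209
- A+B+E+H: volume 9+4+2+3=18, value 66+68+22+53=209
- B+C+D+H: volume 4+9+2+3=18, value 68+50+22+53=193
- B+C+E+H: volume 4+9+2+3=18, value 68+50+22+53=193
Best: $209.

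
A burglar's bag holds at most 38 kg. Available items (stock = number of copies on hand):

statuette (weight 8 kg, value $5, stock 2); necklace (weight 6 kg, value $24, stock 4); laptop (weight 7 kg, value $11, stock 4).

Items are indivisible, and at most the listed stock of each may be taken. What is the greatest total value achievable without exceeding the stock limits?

$118

Top feasible selections:
- 4×necklace + 2×laptop: weight 38, value 118
- 4×necklace + 1×laptop: weight 31, value 107
- 1×statuette + 4×necklace: weight 32, value 101
- 4×necklace: weight 24, value 96
Best: $118.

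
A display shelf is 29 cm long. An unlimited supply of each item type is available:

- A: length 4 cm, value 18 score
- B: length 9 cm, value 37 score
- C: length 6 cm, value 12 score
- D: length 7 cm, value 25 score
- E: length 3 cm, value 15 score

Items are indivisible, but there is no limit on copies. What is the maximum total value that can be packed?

Best value-per-unit is E at 15/3; filling with it alone gives 9×15 = 135.
Optimal mix: 2×A + 7×E → length 29, value 141.

141 score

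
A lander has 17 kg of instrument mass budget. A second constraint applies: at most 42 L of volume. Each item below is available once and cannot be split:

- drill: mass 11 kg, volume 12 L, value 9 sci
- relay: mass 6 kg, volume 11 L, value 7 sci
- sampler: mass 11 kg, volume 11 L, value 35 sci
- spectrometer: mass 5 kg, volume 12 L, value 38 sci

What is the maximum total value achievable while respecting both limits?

73 sci

Feasible sets respecting both limits:
- sampler+spectrometer: mass 16, volume 23, value 73
- drill+spectrometer: mass 16, volume 24, value 47
- relay+spectrometer: mass 11, volume 23, value 45
Best: 73 sci.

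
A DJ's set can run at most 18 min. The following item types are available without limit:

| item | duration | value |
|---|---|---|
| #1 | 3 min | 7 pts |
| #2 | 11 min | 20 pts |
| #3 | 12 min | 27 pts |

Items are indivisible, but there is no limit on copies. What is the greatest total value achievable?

42 pts

Best value-per-unit is #1 at 7/3, and filling with it alone uses duration 6×3=18. No mix of the others beats 6×7 = 42.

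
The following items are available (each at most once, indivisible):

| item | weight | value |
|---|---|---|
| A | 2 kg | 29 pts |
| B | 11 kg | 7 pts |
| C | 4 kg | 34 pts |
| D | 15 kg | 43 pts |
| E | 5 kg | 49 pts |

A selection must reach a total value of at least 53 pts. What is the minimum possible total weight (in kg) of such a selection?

6

Subsets with value ≥ 53, sorted by total weight:
- A+C: weight 6, value 63
- A+E: weight 7, value 78
- C+E: weight 9, value 83
Minimum weight: 6 kg.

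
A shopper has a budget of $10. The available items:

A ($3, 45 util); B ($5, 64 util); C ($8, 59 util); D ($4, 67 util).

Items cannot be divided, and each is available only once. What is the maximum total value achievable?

Check high-value combinations within $10:
- B+D: cost 5+4=9, value 64+67=131
- A+D: cost 3+4=7, value 45+67=112
- A+B: cost 3+5=8, value 45+64=109
Best: 131 util.

131 util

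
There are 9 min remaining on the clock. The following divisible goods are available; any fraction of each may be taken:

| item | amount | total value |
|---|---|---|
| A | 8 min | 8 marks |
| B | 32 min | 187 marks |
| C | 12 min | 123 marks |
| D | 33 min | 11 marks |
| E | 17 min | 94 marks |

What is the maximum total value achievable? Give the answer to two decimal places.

Take in order of value per unit:
- C (123/12 per unit): 9 of 12 → value 9×123/12 = 92.2500, running total 92.25
Total 92.25.

92.25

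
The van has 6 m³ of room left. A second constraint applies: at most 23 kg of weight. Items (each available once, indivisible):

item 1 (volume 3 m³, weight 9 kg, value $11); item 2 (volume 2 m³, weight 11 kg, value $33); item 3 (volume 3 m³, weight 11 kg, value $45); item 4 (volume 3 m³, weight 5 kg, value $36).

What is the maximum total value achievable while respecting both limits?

Feasible sets respecting both limits:
- item 3+item 4: volume 6, weight 16, value 81
- item 2+item 3: volume 5, weight 22, value 78
- item 2+item 4: volume 5, weight 16, value 69
Best: $81.

$81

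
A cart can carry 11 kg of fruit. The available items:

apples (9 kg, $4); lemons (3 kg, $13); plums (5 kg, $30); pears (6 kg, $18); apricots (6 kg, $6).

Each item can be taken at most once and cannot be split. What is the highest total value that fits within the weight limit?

$48

Check high-value combinations within 11 kg:
- plums+pears: weight 5+6=11, value 30+18=48
- lemons+plums: weight 3+5=8, value 13+30=43
- plums+apricots: weight 5+6=11, value 30+6=36
Best: $48.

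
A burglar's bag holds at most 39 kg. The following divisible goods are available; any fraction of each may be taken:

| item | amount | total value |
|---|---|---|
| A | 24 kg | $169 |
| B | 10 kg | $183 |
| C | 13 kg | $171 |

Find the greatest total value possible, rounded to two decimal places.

466.67

Take in order of value per unit:
- B (183/10 per unit): all 10 → value 183, running total 183.00
- C (171/13 per unit): all 13 → value 171, running total 354.00
- A (169/24 per unit): 16 of 24 → value 16×169/24 = 112.6667, running total 466.67
Total 466.67.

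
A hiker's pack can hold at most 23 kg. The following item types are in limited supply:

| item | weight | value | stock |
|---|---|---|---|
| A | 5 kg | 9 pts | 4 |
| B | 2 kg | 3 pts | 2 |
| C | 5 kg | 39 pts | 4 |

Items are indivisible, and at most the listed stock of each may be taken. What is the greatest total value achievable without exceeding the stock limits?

159 pts

Top feasible selections:
- 1×B + 4×C: weight 22, value 159
- 4×C: weight 20, value 156
- 1×A + 1×B + 3×C: weight 22, value 129
- 1×A + 3×C: weight 20, value 126
Best: 159 pts.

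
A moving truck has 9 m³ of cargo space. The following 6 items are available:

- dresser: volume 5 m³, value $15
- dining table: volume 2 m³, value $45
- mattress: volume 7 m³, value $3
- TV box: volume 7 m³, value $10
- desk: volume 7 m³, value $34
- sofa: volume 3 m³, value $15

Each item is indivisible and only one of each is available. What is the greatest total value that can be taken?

$79

Check high-value combinations within 9 m³:
- dining table+desk: volume 2+7=9, value 45+34=79
- dining table+sofa: volume 2+3=5, value 45+15=60
- dresser+dining table: volume 5+2=7, value 15+45=60
Best: $79.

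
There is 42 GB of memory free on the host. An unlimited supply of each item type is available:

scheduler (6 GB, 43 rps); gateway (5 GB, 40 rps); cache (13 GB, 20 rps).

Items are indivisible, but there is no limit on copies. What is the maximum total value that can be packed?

326 rps

Best value-per-unit is gateway at 40/5; filling with it alone gives 8×40 = 320.
Optimal mix: 2×scheduler + 6×gateway → memory 42, value 326.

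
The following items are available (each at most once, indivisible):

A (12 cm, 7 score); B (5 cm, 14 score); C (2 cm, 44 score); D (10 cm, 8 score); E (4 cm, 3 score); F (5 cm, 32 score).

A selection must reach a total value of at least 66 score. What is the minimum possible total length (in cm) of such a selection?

7

Subsets with value ≥ 66, sorted by total length:
- C+F: length 7, value 76
- C+E+F: length 11, value 79
- B+C+F: length 12, value 90
Minimum length: 7 cm.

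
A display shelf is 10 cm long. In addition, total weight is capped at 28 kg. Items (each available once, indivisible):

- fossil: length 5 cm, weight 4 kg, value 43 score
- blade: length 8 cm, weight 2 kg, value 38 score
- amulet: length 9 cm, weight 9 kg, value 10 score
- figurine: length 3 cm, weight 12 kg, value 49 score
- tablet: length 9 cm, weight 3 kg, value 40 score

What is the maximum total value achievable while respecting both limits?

Feasible sets respecting both limits:
- fossil+figurine: length 8, weight 16, value 92
- figurine: length 3, weight 12, value 49
- fossil: length 5, weight 4, value 43
- tablet: length 9, weight 3, value 40
Best: 92 score.

92 score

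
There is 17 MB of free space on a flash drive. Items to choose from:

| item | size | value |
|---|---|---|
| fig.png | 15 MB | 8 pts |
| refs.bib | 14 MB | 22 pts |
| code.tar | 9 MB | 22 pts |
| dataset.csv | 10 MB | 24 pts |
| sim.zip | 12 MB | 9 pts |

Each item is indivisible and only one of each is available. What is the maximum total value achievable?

This is a 0/1 knapsack; check combinations near the capacity.
- dataset.csv: size 10, value 24
- code.tar: size 9, value 22
- refs.bib: size 14, value 22
- sim.zip: size 12, value 9
Best: 24 pts.

24 pts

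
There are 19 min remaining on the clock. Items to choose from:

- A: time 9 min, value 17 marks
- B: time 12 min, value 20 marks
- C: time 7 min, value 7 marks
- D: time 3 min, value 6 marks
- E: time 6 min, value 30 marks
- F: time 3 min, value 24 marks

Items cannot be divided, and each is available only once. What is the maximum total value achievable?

71 marks

Check high-value combinations within 19 min:
- A+E+F: time 9+6+3=18, value 17+30+24=71
- C+D+E+F: time 7+3+6+3=19, value 7+6+30+24=67
- C+E+F: time 7+6+3=16, value 7+30+24=61
- D+E+F: time 3+6+3=12, value 6+30+24=60
- E+F: time 6+3=9, value 30+24=54
Best: 71 marks.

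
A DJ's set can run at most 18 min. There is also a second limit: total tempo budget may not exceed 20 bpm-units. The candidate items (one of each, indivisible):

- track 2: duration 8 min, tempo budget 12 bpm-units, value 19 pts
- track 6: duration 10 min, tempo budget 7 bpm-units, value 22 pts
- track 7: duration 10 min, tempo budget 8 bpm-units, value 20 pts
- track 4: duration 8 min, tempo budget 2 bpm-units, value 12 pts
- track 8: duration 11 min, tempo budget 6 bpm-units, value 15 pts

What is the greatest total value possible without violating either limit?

Feasible sets respecting both limits:
- track 2+track 6: duration 18, tempo budget 19, value 41
- track 2+track 7: duration 18, tempo budget 20, value 39
- track 6+track 4: duration 18, tempo budget 9, value 34
Best: 41 pts.

41 pts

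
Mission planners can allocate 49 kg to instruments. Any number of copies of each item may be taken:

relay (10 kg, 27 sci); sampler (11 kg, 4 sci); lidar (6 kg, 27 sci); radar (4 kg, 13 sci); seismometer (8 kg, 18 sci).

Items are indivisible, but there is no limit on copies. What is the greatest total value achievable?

Best value-per-unit is lidar at 27/6, and filling with it alone uses mass 8×6=48. No mix of the others beats 8×27 = 216.

216 sci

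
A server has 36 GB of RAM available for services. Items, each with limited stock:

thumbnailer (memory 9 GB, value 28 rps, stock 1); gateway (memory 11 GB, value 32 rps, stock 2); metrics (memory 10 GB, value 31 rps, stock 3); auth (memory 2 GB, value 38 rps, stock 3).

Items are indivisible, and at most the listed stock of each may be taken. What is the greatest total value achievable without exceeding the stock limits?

Best selections within memory 36 and stock limits:
- 3×metrics + 3×auth: memory 36, value 207
- 1×thumbnailer + 1×gateway + 1×metrics + 3×auth: memory 36, value 205
- 1×thumbnailer + 2×metrics + 3×auth: memory 35, value 204
Best: 207 rps.

207 rps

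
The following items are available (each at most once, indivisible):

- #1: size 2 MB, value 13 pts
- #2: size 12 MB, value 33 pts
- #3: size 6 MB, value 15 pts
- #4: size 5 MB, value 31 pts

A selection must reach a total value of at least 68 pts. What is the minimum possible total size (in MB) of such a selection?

Subsets with value ≥ 68, sorted by total size:
- #1+#2+#4: size 19, value 77
- #2+#3+#4: size 23, value 79
- #1+#2+#3+#4: size 25, value 92
Minimum size: 19 MB.

19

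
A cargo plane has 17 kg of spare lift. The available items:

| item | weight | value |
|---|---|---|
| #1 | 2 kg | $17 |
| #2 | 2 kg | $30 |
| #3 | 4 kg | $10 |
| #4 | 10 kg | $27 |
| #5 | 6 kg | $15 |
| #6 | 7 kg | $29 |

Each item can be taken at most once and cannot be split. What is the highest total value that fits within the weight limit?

This is a 0/1 knapsack; check combinations near the capacity.
- #1+#2+#5+#6: weight 2+2+6+7=17, value 17+30+15+29=91
- #1+#2+#3+#6: weight 2+2+4+7=15, value 17+30+10+29=86
- #1+#2+#6: weight 2+2+7=11, value 17+30+29=76
- #1+#2+#4: weight 2+2+10=14, value 17+30+27=74
- #2+#5+#6: weight 2+6+7=15, value 30+15+29=74
Best: $91.

$91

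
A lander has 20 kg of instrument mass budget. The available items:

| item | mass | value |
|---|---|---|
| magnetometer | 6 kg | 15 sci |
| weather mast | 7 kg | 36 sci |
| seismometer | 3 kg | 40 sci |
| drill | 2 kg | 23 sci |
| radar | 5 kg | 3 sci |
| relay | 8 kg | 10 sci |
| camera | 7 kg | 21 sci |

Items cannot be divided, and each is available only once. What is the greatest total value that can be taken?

120 sci

Check high-value combinations within 20 kg:
- weather mast+seismometer+drill+camera: mass 7+3+2+7=19, value 36+40+23+21=120
- magnetometer+weather mast+seismometer+drill: mass 6+7+3+2=18, value 15+36+40+23=114
- weather mast+seismometer+drill+relay: mass 7+3+2+8=20, value 36+40+23+10=109
- weather mast+seismometer+drill+radar: mass 7+3+2+5=17, value 36+40+23+3=102
Best: 120 sci.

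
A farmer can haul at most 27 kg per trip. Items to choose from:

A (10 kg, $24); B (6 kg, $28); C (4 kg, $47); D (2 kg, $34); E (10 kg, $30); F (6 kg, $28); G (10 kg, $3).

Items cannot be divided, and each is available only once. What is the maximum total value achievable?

This is a 0/1 knapsack; check combinations near the capacity.
- B+C+D+E: weight 6+4+2+10=22, value 28+47+34+30=139
- C+D+E+F: weight 4+2+10+6=22, value 47+34+30+28=139
- B+C+D+F: weight 6+4+2+6=18, value 28+47+34+28=137
Best: $139.

$139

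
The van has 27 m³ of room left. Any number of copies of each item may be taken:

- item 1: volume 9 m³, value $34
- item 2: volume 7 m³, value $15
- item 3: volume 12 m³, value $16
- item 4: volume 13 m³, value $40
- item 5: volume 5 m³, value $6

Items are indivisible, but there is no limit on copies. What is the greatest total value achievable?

Best value-per-unit is item 1 at 34/9, and filling with it alone uses volume 3×9=27. No mix of the others beats 3×34 = 102.

$102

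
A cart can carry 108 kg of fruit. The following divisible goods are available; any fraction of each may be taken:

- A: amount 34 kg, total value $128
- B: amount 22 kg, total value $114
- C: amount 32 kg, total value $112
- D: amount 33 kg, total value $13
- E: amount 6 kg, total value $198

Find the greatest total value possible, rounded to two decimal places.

Take in order of value per unit:
- E (198/6 per unit): all 6 → value 198, running total 198.00
- B (114/22 per unit): all 22 → value 114, running total 312.00
- A (128/34 per unit): all 34 → value 128, running total 440.00
- C (112/32 per unit): all 32 → value 112, running total 552.00
- D (13/33 per unit): 14 of 33 → value 14×13/33 = 5.5152, running total 557.52
Total 557.52.

557.52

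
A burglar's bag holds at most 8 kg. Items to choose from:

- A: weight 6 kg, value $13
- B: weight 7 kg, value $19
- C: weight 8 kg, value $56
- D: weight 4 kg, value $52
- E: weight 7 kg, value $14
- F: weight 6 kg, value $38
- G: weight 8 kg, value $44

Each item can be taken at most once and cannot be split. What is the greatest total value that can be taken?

$56

Check high-value combinations within 8 kg:
- C: weight 8, value 56
- D: weight 4, value 52
- G: weight 8, value 44
- F: weight 6, value 38
- B: weight 7, value 19
Best: $56.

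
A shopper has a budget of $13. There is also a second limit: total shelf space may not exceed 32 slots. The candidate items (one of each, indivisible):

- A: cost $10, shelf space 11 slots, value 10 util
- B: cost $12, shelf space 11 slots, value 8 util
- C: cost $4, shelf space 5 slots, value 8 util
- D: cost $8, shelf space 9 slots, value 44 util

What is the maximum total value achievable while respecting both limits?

Feasible sets respecting both limits:
- C+D: cost 12, shelf space 14, value 52
- D: cost 8, shelf space 9, value 44
- A: cost 10, shelf space 11, value 10
- B: cost 12, shelf space 11, value 8
Best: 52 util.

52 util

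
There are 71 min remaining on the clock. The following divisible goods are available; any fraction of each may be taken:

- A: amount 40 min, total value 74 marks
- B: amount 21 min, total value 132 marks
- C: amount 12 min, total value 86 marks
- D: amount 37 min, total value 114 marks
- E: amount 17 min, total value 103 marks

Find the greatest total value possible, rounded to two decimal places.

385.70

Take in order of value per unit:
- C (86/12 per unit): all 12 → value 86, running total 86.00
- B (132/21 per unit): all 21 → value 132, running total 218.00
- E (103/17 per unit): all 17 → value 103, running total 321.00
- D (114/37 per unit): 21 of 37 → value 21×114/37 = 64.7027, running total 385.70
Total 385.70.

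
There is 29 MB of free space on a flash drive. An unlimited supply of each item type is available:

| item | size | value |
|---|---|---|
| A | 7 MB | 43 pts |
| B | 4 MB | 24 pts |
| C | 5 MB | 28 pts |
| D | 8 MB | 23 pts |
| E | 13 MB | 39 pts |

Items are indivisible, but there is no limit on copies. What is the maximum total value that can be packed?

Best value-per-unit is A at 43/7; filling with it alone gives 4×43 = 172.
Optimal mix: 3×A + 2×B → size 29, value 177.

177 pts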